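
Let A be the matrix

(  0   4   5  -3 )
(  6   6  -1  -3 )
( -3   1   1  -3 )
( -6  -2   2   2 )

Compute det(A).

Expand along row 1 (it has 1 zero):
  − (4) · M_12   where M_12 = det([6 -1 -3; -3 1 -3; -6 2 2]) = 24
  + (5) · M_13   where M_13 = det([6 6 -3; -3 1 -3; -6 -2 2]) = 84
  − (-3) · M_14   where M_14 = det([6 6 -1; -3 1 1; -6 -2 2]) = 12
det = (-1)·(4)·(24) + (+1)·(5)·(84) + (-1)·(-3)·(12) = 360

det(A) = 360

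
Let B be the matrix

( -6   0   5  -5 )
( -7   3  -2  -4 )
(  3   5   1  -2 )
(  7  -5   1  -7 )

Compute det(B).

Expand along row 1 (it has 1 zero):
  + (-6) · M_11   where M_11 = det([3 -2 -4; 5 1 -2; -5 1 -7]) = -145
  + (5) · M_13   where M_13 = det([-7 3 -4; 3 5 -2; 7 -5 -7]) = 536
  − (-5) · M_14   where M_14 = det([-7 3 -2; 3 5 1; 7 -5 1]) = 42
det = (+1)·(-6)·(-145) + (+1)·(5)·(536) + (-1)·(-5)·(42) = 3760

|B| = 3760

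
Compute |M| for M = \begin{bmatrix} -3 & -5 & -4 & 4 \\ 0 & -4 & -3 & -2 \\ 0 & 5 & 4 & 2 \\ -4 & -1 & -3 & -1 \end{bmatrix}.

Expand along column 1 (it has 2 zeros):
  + (-3) · M_11   where M_11 = det([-4 -3 -2; 5 4 2; -1 -3 -1]) = 5
  − (-4) · M_41   where M_41 = det([-5 -4 4; -4 -3 -2; 5 4 2]) = -6
det = (+1)·(-3)·(5) + (-1)·(-4)·(-6) = -39

det(M) = -39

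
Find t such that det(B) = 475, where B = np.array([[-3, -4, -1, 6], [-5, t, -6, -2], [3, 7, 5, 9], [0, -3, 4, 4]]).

Expanding along the column containing t, det(B) is linear in t: det(B) = (132)·t + (1003).
Set (132)·t + (1003) = 475  ⇒  (132)·t = -528  ⇒  t = -4.

-4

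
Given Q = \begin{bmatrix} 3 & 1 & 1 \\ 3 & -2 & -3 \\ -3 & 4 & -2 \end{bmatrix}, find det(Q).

Expand along column 1:
  + 3 · |-2 -3; 4 -2| = 3·(4 − (-12)) = 48
  − 3 · |1 1; 4 -2| = −3·(-2 − 4) = 18
  + (-3) · |1 1; -2 -3| = (-3)·(-3 − (-2)) = 3
Sum: (48) + (18) + (3) = 69

det(Q) = 69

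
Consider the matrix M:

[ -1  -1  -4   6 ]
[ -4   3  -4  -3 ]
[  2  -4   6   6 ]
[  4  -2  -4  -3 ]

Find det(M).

Expand along row 1:
  + (-1) · M_11   where M_11 = det([3 -4 -3; -4 6 6; -2 -4 -3]) = 30
  − (-1) · M_12   where M_12 = det([-4 -4 -3; 2 6 6; 4 -4 -3]) = -48
  + (-4) · M_13   where M_13 = det([-4 3 -3; 2 -4 6; 4 -2 -3]) = -42
  − (6) · M_14   where M_14 = det([-4 3 -4; 2 -4 6; 4 -2 -4]) = -64
det = (+1)·(-1)·(30) + (-1)·(-1)·(-48) + (+1)·(-4)·(-42) + (-1)·(6)·(-64) = 474

The determinant is 474.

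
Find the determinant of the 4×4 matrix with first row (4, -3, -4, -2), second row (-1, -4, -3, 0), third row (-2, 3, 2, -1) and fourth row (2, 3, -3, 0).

209

Expand along column 4 (it has 2 zeros):
  − (-2) · M_14   where M_14 = det([-1 -4 -3; -2 3 2; 2 3 -3]) = 59
  − (-1) · M_34   where M_34 = det([4 -3 -4; -1 -4 -3; 2 3 -3]) = 91
det = (-1)·(-2)·(59) + (-1)·(-1)·(91) = 209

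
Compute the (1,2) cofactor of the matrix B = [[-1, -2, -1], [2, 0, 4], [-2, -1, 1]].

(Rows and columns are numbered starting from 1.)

Delete row 1 and column 2; the remaining 2×2 submatrix is [2 4; -2 1].
Its determinant is 2·1 − 4·(-2) = 10.
The cofactor carries sign (−1)^(1+2) = −1, so C_{1,2} = −(10) = -10.

-10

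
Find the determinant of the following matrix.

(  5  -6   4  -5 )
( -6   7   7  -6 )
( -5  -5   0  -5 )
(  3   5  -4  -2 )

Expand along row 3 (it has 1 zero):
  + (-5) · M_31   where M_31 = det([-6 4 -5; 7 7 -6; 5 -4 -2]) = 479
  − (-5) · M_32   where M_32 = det([5 4 -5; -6 7 -6; 3 -4 -2]) = -325
  − (-5) · M_34   where M_34 = det([5 -6 4; -6 7 7; 3 5 -4]) = -501
det = (+1)·(-5)·(479) + (-1)·(-5)·(-325) + (-1)·(-5)·(-501) = -6525

The determinant is -6525.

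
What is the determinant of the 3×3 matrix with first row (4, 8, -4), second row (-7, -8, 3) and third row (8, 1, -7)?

-216

Expand along row 1:
  + 4 · |-8 3; 1 -7| = 4·(56 − 3) = 212
  − 8 · |-7 3; 8 -7| = −8·(49 − 24) = -200
  + (-4) · |-7 -8; 8 1| = (-4)·(-7 − (-64)) = -228
Sum: (212) + (-200) + (-228) = -216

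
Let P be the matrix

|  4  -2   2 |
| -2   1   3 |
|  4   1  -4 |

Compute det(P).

Expand along column 1:
  + 4 · |1 3; 1 -4| = 4·(-4 − 3) = -28
  − (-2) · |-2 2; 1 -4| = −(-2)·(8 − 2) = 12
  + 4 · |-2 2; 1 3| = 4·(-6 − 2) = -32
Sum: (-28) + (12) + (-32) = -48

-48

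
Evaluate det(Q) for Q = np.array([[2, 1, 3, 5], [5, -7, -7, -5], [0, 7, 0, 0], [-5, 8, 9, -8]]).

Expand along row 3 (it has 3 zeros):
  − (7) · M_32   where M_32 = det([2 3 5; 5 -7 -5; -5 9 -8]) = 447
det = (-1)·(7)·(447) = -3129

The determinant is -3129.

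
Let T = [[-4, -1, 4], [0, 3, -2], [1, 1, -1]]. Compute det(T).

|T| = -6

Expand along row 2:
  + 3 · |-4 4; 1 -1| = 3·(4 − 4) = 0
  − (-2) · |-4 -1; 1 1| = −(-2)·(-4 − (-1)) = -6
Sum: (0) + (-6) = -6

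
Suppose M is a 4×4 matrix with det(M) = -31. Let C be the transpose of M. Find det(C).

det(Mᵀ) = det(M).
det(C) = (1)·(-31) = -31

The determinant is -31.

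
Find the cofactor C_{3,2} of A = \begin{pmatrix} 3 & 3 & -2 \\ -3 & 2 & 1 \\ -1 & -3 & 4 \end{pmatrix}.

3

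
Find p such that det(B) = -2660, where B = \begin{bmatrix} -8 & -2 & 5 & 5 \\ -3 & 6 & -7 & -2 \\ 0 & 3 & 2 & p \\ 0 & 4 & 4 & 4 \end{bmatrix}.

-3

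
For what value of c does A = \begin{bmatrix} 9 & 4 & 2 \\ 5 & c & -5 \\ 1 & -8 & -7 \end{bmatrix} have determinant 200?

-8

Expanding along the column containing c, det(A) is linear in c: det(A) = (-65)·c + (-320).
Set (-65)·c + (-320) = 200  ⇒  (-65)·c = 520  ⇒  c = -8.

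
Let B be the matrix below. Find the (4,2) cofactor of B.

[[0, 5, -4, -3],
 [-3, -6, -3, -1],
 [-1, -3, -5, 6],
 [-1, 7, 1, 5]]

-112

Delete row 4 and column 2; the remaining 3×3 submatrix is [0 -4 -3; -3 -3 -1; -1 -5 6].
Its determinant is -112.
The cofactor carries sign (−1)^(4+2) = +1, so C_{4,2} = +(-112) = -112.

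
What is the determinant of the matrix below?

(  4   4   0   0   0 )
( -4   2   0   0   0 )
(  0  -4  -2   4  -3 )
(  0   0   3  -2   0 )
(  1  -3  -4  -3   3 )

The matrix is block lower-triangular with a 2×2 block and a 3×3 block on the diagonal, so its determinant equals the product of the determinants of the diagonal blocks.
det of the 2×2 block = 24
det of the 3×3 block = 27
det = (24)·(27) = 648

The determinant is 648.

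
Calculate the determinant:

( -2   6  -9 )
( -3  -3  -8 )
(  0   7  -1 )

53

Expand along column 1:
  + (-2) · |-3 -8; 7 -1| = (-2)·(3 − (-56)) = -118
  − (-3) · |6 -9; 7 -1| = −(-3)·(-6 − (-63)) = 171
Sum: (-118) + (171) = 53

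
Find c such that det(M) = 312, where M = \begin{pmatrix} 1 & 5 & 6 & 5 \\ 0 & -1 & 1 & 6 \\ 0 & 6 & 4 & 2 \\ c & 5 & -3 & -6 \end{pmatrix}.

-7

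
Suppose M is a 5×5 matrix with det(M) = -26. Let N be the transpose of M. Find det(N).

-26

det(Mᵀ) = det(M).
det(N) = (1)·(-26) = -26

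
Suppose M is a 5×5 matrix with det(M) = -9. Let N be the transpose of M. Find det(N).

|N| = -9

det(Mᵀ) = det(M).
det(N) = (1)·(-9) = -9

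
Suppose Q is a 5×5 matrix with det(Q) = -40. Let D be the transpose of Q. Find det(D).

det(Qᵀ) = det(Q).
det(D) = (1)·(-40) = -40

-40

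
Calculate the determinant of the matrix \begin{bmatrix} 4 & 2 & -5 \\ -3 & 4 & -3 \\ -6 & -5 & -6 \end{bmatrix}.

-351

Expand along column 1:
  + 4 · |4 -3; -5 -6| = 4·(-24 − 15) = -156
  − (-3) · |2 -5; -5 -6| = −(-3)·(-12 − 25) = -111
  + (-6) · |2 -5; 4 -3| = (-6)·(-6 − (-20)) = -84
Sum: (-156) + (-111) + (-84) = -351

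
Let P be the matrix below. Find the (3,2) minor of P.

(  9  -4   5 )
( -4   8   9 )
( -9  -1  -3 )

The minor is 101.

Delete row 3 and column 2; the remaining 2×2 submatrix is [9 5; -4 9].
Its determinant is 9·9 − 5·(-4) = 101.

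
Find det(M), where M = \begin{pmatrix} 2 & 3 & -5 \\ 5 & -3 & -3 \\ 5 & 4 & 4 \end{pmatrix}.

Expand along row 1:
  + 2 · |-3 -3; 4 4| = 2·(-12 − (-12)) = 0
  − 3 · |5 -3; 5 4| = −3·(20 − (-15)) = -105
  + (-5) · |5 -3; 5 4| = (-5)·(20 − (-15)) = -175
Sum: (0) + (-105) + (-175) = -280

-280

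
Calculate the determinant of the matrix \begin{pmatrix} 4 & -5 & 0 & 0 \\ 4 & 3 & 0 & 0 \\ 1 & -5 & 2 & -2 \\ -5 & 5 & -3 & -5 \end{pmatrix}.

The matrix is block lower-triangular with a 2×2 block and a 2×2 block on the diagonal, so its determinant equals the product of the determinants of the diagonal blocks.
det of the 2×2 block = 32
det of the 2×2 block = -16
det = (32)·(-16) = -512

-512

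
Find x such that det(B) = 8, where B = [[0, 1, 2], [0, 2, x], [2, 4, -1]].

Expanding along the row containing x, det(B) is linear in x: det(B) = (2)·x + (-8).
Set (2)·x + (-8) = 8  ⇒  (2)·x = 16  ⇒  x = 8.

x = 8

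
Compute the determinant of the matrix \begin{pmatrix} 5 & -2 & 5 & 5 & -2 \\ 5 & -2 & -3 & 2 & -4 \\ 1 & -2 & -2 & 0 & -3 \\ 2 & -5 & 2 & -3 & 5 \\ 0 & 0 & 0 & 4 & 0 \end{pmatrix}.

2728

Expand along row 5 (it has 4 zeros):
  − (4) · M_54   where M_54 = det([5 -2 5 -2; 5 -2 -3 -4; 1 -2 -2 -3; 2 -5 2 5]) = -682
det = (-1)·(4)·(-682) = 2728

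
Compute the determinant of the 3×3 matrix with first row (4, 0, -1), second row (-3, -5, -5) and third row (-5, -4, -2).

-27

Expand along column 2:
  + (-5) · |4 -1; -5 -2| = (-5)·(-8 − 5) = 65
  − (-4) · |4 -1; -3 -5| = −(-4)·(-20 − 3) = -92
Sum: (65) + (-92) = -27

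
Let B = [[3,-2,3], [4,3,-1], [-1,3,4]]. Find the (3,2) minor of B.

The minor is -15.

Delete row 3 and column 2; the remaining 2×2 submatrix is [3 3; 4 -1].
Its determinant is 3·(-1) − 3·4 = -15.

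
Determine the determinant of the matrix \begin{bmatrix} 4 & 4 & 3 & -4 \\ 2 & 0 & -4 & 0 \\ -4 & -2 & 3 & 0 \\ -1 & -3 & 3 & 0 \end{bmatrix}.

-136

Expand along column 4 (it has 3 zeros):
  − (-4) · M_14   where M_14 = det([2 0 -4; -4 -2 3; -1 -3 3]) = -34
det = (-1)·(-4)·(-34) = -136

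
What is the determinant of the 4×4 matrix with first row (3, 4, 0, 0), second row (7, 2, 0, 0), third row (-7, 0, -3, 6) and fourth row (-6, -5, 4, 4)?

792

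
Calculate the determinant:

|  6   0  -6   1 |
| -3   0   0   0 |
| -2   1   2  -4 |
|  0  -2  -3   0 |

-141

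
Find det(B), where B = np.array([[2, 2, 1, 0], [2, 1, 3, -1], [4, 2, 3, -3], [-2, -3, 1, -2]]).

|B| = -6

Expand along row 1 (it has 1 zero):
  + (2) · M_11   where M_11 = det([1 3 -1; 2 3 -3; -3 1 -2]) = 25
  − (2) · M_12   where M_12 = det([2 3 -1; 4 3 -3; -2 1 -2]) = 26
  + (1) · M_13   where M_13 = det([2 1 -1; 4 2 -3; -2 -3 -2]) = -4
det = (+1)·(2)·(25) + (-1)·(2)·(26) + (+1)·(1)·(-4) = -6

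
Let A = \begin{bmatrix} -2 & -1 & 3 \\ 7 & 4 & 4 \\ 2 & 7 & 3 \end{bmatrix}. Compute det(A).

det(A) = 168

Expand along column 1:
  + (-2) · |4 4; 7 3| = (-2)·(12 − 28) = 32
  − 7 · |-1 3; 7 3| = −7·(-3 − 21) = 168
  + 2 · |-1 3; 4 4| = 2·(-4 − 12) = -32
Sum: (32) + (168) + (-32) = 168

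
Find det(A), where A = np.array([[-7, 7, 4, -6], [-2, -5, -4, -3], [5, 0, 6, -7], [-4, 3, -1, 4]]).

408

Expand along row 3 (it has 1 zero):
  + (5) · M_31   where M_31 = det([7 4 -6; -5 -4 -3; 3 -1 4]) = -191
  + (6) · M_33   where M_33 = det([-7 7 -6; -2 -5 -3; -4 3 4]) = 373
  − (-7) · M_34   where M_34 = det([-7 7 4; -2 -5 -4; -4 3 -1]) = -125
det = (+1)·(5)·(-191) + (+1)·(6)·(373) + (-1)·(-7)·(-125) = 408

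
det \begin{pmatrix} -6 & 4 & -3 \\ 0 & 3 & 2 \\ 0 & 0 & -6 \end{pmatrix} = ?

The matrix is upper triangular, so the determinant is the product of the diagonal entries:
det = (-6) · (3) · (-6) = 108

108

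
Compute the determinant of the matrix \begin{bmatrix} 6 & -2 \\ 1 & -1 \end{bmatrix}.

det = 6·(-1) − (-2)·1 = -6 − (-2) = -4

-4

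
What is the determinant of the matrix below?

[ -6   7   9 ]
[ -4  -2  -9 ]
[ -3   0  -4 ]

The determinant is -25.

Expand along column 2:
  − 7 · |-4 -9; -3 -4| = −7·(16 − 27) = 77
  + (-2) · |-6 9; -3 -4| = (-2)·(24 − (-27)) = -102
Sum: (77) + (-102) = -25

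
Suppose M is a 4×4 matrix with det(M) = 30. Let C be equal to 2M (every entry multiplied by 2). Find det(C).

For a 4×4 matrix, det(2M) = 2^4·det(M) = 16·det(M).
det(C) = (16)·(30) = 480

The determinant is 480.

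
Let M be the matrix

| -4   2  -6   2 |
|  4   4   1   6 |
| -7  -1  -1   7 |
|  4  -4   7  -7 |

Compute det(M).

Expand along row 1:
  + (-4) · M_11   where M_11 = det([4 1 6; -1 -1 7; -4 7 -7]) = -269
  − (2) · M_12   where M_12 = det([4 1 6; -7 -1 7; 4 7 -7]) = -459
  + (-6) · M_13   where M_13 = det([4 4 6; -7 -1 7; 4 -4 -7]) = 248
  − (2) · M_14   where M_14 = det([4 4 1; -7 -1 -1; 4 -4 7]) = 168
det = (+1)·(-4)·(-269) + (-1)·(2)·(-459) + (+1)·(-6)·(248) + (-1)·(2)·(168) = 170

det(M) = 170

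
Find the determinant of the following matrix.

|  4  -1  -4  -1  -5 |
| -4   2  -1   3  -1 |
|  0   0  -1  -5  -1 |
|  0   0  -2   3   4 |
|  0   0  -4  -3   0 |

The matrix is block upper-triangular with a 2×2 block and a 3×3 block on the diagonal, so its determinant equals the product of the determinants of the diagonal blocks.
det of the 2×2 block = 4
det of the 3×3 block = 50
det = (4)·(50) = 200

200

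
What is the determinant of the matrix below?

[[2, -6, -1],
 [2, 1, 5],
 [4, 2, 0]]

Expand along row 3:
  + 4 · |-6 -1; 1 5| = 4·(-30 − (-1)) = -116
  − 2 · |2 -1; 2 5| = −2·(10 − (-2)) = -24
Sum: (-116) + (-24) = -140

The determinant is -140.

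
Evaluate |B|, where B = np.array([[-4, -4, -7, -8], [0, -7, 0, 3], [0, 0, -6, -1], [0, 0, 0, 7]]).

B is upper triangular, so det(B) is the product of the diagonal entries:
det = (-4) · (-7) · (-6) · (7) = -1176

|B| = -1176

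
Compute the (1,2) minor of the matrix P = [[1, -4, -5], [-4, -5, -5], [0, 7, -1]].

The minor is 4.

Delete row 1 and column 2; the remaining 2×2 submatrix is [-4 -5; 0 -1].
Its determinant is (-4)·(-1) − (-5)·0 = 4.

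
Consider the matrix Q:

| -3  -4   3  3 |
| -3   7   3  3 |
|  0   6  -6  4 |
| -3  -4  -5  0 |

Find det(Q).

-1650

Expand along row 3 (it has 1 zero):
  − (6) · M_32   where M_32 = det([-3 3 3; -3 3 3; -3 -5 0]) = 0
  + (-6) · M_33   where M_33 = det([-3 -4 3; -3 7 3; -3 -4 0]) = 99
  − (4) · M_34   where M_34 = det([-3 -4 3; -3 7 3; -3 -4 -5]) = 264
det = (-1)·(6)·(0) + (+1)·(-6)·(99) + (-1)·(4)·(264) = -1650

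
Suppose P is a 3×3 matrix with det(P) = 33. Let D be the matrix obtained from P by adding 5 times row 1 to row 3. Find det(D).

33

Adding a multiple of one row to another leaves the determinant unchanged.
det(D) = (1)·(33) = 33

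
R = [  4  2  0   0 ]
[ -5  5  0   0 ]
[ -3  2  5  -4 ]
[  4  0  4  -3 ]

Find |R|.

det(R) = 30

R is block lower-triangular with a 2×2 block and a 2×2 block on the diagonal, so its determinant equals the product of the determinants of the diagonal blocks.
det of the 2×2 block = 30
det of the 2×2 block = 1
det = (30)·(1) = 30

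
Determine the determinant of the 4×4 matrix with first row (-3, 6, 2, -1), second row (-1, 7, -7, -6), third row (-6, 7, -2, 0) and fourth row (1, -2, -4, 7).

1550

Expand along row 3 (it has 1 zero):
  + (-6) · M_31   where M_31 = det([6 2 -1; 7 -7 -6; -2 -4 7]) = -470
  − (7) · M_32   where M_32 = det([-3 2 -1; -1 -7 -6; 1 -4 7]) = 210
  + (-2) · M_33   where M_33 = det([-3 6 -1; -1 7 -6; 1 -2 7]) = -100
det = (+1)·(-6)·(-470) + (-1)·(7)·(210) + (+1)·(-2)·(-100) = 1550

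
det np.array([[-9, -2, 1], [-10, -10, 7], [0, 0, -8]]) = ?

The determinant is -560.

Expand along row 3:
  + (-8) · |-9 -2; -10 -10| = (-8)·(90 − 20) = -560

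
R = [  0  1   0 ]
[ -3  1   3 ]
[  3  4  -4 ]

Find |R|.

|R| = -3

Expand along row 1:
  − 1 · |-3 3; 3 -4| = −1·(12 − 9) = -3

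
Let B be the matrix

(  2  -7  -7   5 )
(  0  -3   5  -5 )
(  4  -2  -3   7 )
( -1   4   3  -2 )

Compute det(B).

|B| = 16

Expand along row 2 (it has 1 zero):
  + (-3) · M_22   where M_22 = det([2 -7 5; 4 -3 7; -1 3 -2]) = 8
  − (5) · M_23   where M_23 = det([2 -7 5; 4 -2 7; -1 4 -2]) = 15
  + (-5) · M_24   where M_24 = det([2 -7 -7; 4 -2 -3; -1 4 3]) = -23
det = (+1)·(-3)·(8) + (-1)·(5)·(15) + (+1)·(-5)·(-23) = 16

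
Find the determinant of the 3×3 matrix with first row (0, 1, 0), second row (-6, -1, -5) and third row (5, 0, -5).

Expand along row 1:
  − 1 · |-6 -5; 5 -5| = −1·(30 − (-25)) = -55

-55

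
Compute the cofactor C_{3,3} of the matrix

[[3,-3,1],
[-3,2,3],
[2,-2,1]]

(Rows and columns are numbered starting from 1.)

-3

Delete row 3 and column 3; the remaining 2×2 submatrix is [3 -3; -3 2].
Its determinant is 3·2 − (-3)·(-3) = -3.
The cofactor carries sign (−1)^(3+3) = +1, so C_{3,3} = +(-3) = -3.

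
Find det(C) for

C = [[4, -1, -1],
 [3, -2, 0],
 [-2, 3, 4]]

Expand along row 2:
  − 3 · |-1 -1; 3 4| = −3·(-4 − (-3)) = 3
  + (-2) · |4 -1; -2 4| = (-2)·(16 − 2) = -28
Sum: (3) + (-28) = -25

-25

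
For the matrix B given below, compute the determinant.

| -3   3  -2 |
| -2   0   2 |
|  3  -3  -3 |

The determinant is -30.

Expand along column 2:
  − 3 · |-2 2; 3 -3| = −3·(6 − 6) = 0
  − (-3) · |-3 -2; -2 2| = −(-3)·(-6 − 4) = -30
Sum: (0) + (-30) = -30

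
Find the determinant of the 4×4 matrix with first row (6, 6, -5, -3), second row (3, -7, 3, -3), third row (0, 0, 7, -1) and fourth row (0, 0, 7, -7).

2520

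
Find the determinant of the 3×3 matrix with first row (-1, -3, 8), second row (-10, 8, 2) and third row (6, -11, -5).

Expand along column 1:
  + (-1) · |8 2; -11 -5| = (-1)·(-40 − (-22)) = 18
  − (-10) · |-3 8; -11 -5| = −(-10)·(15 − (-88)) = 1030
  + 6 · |-3 8; 8 2| = 6·(-6 − 64) = -420
Sum: (18) + (1030) + (-420) = 628

The determinant is 628.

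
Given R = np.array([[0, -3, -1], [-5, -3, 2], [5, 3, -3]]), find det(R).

Expand along column 1:
  − (-5) · |-3 -1; 3 -3| = −(-5)·(9 − (-3)) = 60
  + 5 · |-3 -1; -3 2| = 5·(-6 − 3) = -45
Sum: (60) + (-45) = 15

det(R) = 15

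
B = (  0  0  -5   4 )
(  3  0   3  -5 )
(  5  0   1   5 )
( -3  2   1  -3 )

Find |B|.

The determinant is 304.

Expand along column 2 (it has 3 zeros):
  + (2) · M_42   where M_42 = det([0 -5 4; 3 3 -5; 5 1 5]) = 152
det = (+1)·(2)·(152) = 304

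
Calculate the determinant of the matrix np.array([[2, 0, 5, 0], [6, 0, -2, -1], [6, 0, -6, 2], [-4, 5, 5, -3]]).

Expand along column 2 (it has 3 zeros):
  + (5) · M_42   where M_42 = det([2 5 0; 6 -2 -1; 6 -6 2]) = -110
det = (+1)·(5)·(-110) = -550

The determinant is -550.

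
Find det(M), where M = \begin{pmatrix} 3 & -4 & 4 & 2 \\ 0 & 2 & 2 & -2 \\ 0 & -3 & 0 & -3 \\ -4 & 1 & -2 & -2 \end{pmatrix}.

210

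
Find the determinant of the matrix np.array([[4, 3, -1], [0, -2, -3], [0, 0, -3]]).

The determinant is 24.

The matrix is upper triangular, so the determinant is the product of the diagonal entries:
det = (4) · (-2) · (-3) = 24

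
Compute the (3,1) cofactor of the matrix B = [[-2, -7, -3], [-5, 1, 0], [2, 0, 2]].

The cofactor is 3.

Delete row 3 and column 1; the remaining 2×2 submatrix is [-7 -3; 1 0].
Its determinant is (-7)·0 − (-3)·1 = 3.
The cofactor carries sign (−1)^(3+1) = +1, so C_{3,1} = +(3) = 3.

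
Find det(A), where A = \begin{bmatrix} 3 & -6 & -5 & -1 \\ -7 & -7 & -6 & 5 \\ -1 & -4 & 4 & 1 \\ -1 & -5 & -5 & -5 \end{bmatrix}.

2898

Expand along row 1:
  + (3) · M_11   where M_11 = det([-7 -6 5; -4 4 1; -5 -5 -5]) = 455
  − (-6) · M_12   where M_12 = det([-7 -6 5; -1 4 1; -1 -5 -5]) = 186
  + (-5) · M_13   where M_13 = det([-7 -7 5; -1 -4 1; -1 -5 -5]) = -128
  − (-1) · M_14   where M_14 = det([-7 -7 -6; -1 -4 4; -1 -5 -5]) = -223
det = (+1)·(3)·(455) + (-1)·(-6)·(186) + (+1)·(-5)·(-128) + (-1)·(-1)·(-223) = 2898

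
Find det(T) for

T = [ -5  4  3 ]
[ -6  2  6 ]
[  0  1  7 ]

Expand along row 3:
  − 1 · |-5 3; -6 6| = −1·(-30 − (-18)) = 12
  + 7 · |-5 4; -6 2| = 7·(-10 − (-24)) = 98
Sum: (12) + (98) = 110

|T| = 110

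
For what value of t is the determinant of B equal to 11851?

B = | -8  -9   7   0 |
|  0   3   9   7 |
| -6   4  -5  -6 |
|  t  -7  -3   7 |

t = -3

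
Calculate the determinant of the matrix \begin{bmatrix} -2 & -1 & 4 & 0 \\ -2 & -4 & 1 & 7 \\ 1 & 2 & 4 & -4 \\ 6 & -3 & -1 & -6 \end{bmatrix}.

Expand along row 1 (it has 1 zero):
  + (-2) · M_11   where M_11 = det([-4 1 7; 2 4 -4; -3 -1 -6]) = 206
  − (-1) · M_12   where M_12 = det([-2 1 7; 1 4 -4; 6 -1 -6]) = -137
  + (4) · M_13   where M_13 = det([-2 -4 7; 1 2 -4; 6 -3 -6]) = 15
det = (+1)·(-2)·(206) + (-1)·(-1)·(-137) + (+1)·(4)·(15) = -489

The determinant is -489.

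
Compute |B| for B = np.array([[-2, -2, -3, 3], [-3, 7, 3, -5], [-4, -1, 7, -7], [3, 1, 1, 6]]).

Expand along row 1:
  + (-2) · M_11   where M_11 = det([7 3 -5; -1 7 -7; 1 1 6]) = 380
  − (-2) · M_12   where M_12 = det([-3 3 -5; -4 7 -7; 3 1 6]) = -13
  + (-3) · M_13   where M_13 = det([-3 7 -5; -4 -1 -7; 3 1 6]) = 23
  − (3) · M_14   where M_14 = det([-3 7 3; -4 -1 7; 3 1 1]) = 196
det = (+1)·(-2)·(380) + (-1)·(-2)·(-13) + (+1)·(-3)·(23) + (-1)·(3)·(196) = -1443

-1443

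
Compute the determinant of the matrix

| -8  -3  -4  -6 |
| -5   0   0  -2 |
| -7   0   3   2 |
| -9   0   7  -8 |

Expand along column 2 (it has 3 zeros):
  − (-3) · M_12   where M_12 = det([-5 0 -2; -7 3 2; -9 7 -8]) = 234
det = (-1)·(-3)·(234) = 702

702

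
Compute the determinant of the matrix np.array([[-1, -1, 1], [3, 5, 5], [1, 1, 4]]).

Expand along column 1:
  + (-1) · |5 5; 1 4| = (-1)·(20 − 5) = -15
  − 3 · |-1 1; 1 4| = −3·(-4 − 1) = 15
  + 1 · |-1 1; 5 5| = 1·(-5 − 5) = -10
Sum: (-15) + (15) + (-10) = -10

-10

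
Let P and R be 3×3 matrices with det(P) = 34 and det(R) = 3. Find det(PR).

det(PR) = det(P)·det(R) = (34)·(3) = 102

|PR| = 102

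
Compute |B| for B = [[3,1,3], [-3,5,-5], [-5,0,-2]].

Expand along column 2:
  − 1 · |-3 -5; -5 -2| = −1·(6 − 25) = 19
  + 5 · |3 3; -5 -2| = 5·(-6 − (-15)) = 45
Sum: (19) + (45) = 64

det(B) = 64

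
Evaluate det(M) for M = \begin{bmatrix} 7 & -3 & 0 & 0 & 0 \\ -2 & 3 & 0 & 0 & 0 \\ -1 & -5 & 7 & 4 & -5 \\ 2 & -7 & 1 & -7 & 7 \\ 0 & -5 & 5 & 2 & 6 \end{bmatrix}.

M is block lower-triangular with a 2×2 block and a 3×3 block on the diagonal, so its determinant equals the product of the determinants of the diagonal blocks.
det of the 2×2 block = 15
det of the 3×3 block = -461
det = (15)·(-461) = -6915

The determinant is -6915.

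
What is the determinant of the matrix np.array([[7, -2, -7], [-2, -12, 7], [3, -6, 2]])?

Expand along column 1:
  + 7 · |-12 7; -6 2| = 7·(-24 − (-42)) = 126
  − (-2) · |-2 -7; -6 2| = −(-2)·(-4 − 42) = -92
  + 3 · |-2 -7; -12 7| = 3·(-14 − 84) = -294
Sum: (126) + (-92) + (-294) = -260

The determinant is -260.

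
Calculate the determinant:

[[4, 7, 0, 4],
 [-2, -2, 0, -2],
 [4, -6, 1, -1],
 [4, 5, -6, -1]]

Expand along column 3 (it has 2 zeros):
  + (1) · M_33   where M_33 = det([4 7 4; -2 -2 -2; 4 5 -1]) = -30
  − (-6) · M_43   where M_43 = det([4 7 4; -2 -2 -2; 4 -6 -1]) = -30
det = (+1)·(1)·(-30) + (-1)·(-6)·(-30) = -210

-210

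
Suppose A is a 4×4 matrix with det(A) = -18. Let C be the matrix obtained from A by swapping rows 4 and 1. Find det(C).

Swapping two rows multiplies the determinant by −1.
det(C) = (-1)·(-18) = 18

The determinant is 18.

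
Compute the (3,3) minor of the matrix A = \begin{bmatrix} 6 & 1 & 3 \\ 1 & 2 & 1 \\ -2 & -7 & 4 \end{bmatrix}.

Delete row 3 and column 3; the remaining 2×2 submatrix is [6 1; 1 2].
Its determinant is 6·2 − 1·1 = 11.

11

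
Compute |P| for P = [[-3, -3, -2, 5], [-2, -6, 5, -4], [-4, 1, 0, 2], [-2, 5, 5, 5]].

|P| = 1473

Expand along row 3 (it has 1 zero):
  + (-4) · M_31   where M_31 = det([-3 -2 5; -6 5 -4; 5 5 5]) = -430
  − (1) · M_32   where M_32 = det([-3 -2 5; -2 5 -4; -2 5 5]) = -171
  − (2) · M_34   where M_34 = det([-3 -3 -2; -2 -6 5; -2 5 5]) = 209
det = (+1)·(-4)·(-430) + (-1)·(1)·(-171) + (-1)·(2)·(209) = 1473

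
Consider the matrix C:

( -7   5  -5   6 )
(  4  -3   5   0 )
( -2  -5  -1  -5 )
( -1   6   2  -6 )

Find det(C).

1682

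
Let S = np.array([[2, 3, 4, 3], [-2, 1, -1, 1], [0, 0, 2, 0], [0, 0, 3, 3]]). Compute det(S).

S is block upper-triangular with a 2×2 block and a 2×2 block on the diagonal, so its determinant equals the product of the determinants of the diagonal blocks.
det of the 2×2 block = 8
det of the 2×2 block = 6
det = (8)·(6) = 48

48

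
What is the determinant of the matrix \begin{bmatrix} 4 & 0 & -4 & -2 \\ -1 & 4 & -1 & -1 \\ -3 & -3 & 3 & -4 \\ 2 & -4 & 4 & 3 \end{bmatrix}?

364

Expand along row 1 (it has 1 zero):
  + (4) · M_11   where M_11 = det([4 -1 -1; -3 3 -4; -4 4 3]) = 75
  + (-4) · M_13   where M_13 = det([-1 4 -1; -3 -3 -4; 2 -4 3]) = 11
  − (-2) · M_14   where M_14 = det([-1 4 -1; -3 -3 3; 2 -4 4]) = 54
det = (+1)·(4)·(75) + (+1)·(-4)·(11) + (-1)·(-2)·(54) = 364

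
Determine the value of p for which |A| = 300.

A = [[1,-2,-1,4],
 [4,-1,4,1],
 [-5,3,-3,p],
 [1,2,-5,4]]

0

Expanding along the column containing p, det(A) is linear in p: det(A) = (60)·p + (300).
Set (60)·p + (300) = 300  ⇒  (60)·p = 0  ⇒  p = 0.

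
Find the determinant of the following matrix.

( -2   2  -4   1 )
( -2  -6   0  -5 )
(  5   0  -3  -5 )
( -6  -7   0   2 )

-920

Expand along column 3 (it has 2 zeros):
  + (-4) · M_13   where M_13 = det([-2 -6 -5; 5 0 -5; -6 -7 2]) = 125
  + (-3) · M_33   where M_33 = det([-2 2 1; -2 -6 -5; -6 -7 2]) = 140
det = (+1)·(-4)·(125) + (+1)·(-3)·(140) = -920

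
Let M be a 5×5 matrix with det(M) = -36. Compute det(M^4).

1679616

det(M^4) = (det M)^4 = (-36)^4 = 1679616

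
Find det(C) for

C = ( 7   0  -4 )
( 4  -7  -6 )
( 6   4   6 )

The determinant is -358.

Expand along row 1:
  + 7 · |-7 -6; 4 6| = 7·(-42 − (-24)) = -126
  + (-4) · |4 -7; 6 4| = (-4)·(16 − (-42)) = -232
Sum: (-126) + (-232) = -358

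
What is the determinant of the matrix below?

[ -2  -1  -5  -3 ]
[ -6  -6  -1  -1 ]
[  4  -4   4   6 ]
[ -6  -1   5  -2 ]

Expand along row 1:
  + (-2) · M_11   where M_11 = det([-6 -1 -1; -4 4 6; -1 5 -2]) = 258
  − (-1) · M_12   where M_12 = det([-6 -1 -1; 4 4 6; -6 5 -2]) = 212
  + (-5) · M_13   where M_13 = det([-6 -6 -1; 4 -4 6; -6 -1 -2]) = 112
  − (-3) · M_14   where M_14 = det([-6 -6 -1; 4 -4 4; -6 -1 5]) = 388
det = (+1)·(-2)·(258) + (-1)·(-1)·(212) + (+1)·(-5)·(112) + (-1)·(-3)·(388) = 300

300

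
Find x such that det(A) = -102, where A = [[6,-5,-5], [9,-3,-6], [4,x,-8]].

-6

Expanding along the row containing x, det(A) is linear in x: det(A) = (-9)·x + (-156).
Set (-9)·x + (-156) = -102  ⇒  (-9)·x = 54  ⇒  x = -6.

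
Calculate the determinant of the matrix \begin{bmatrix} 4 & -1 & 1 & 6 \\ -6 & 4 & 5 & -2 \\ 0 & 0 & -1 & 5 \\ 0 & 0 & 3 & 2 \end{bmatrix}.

The matrix is block upper-triangular with a 2×2 block and a 2×2 block on the diagonal, so its determinant equals the product of the determinants of the diagonal blocks.
det of the 2×2 block = 10
det of the 2×2 block = -17
det = (10)·(-17) = -170

The determinant is -170.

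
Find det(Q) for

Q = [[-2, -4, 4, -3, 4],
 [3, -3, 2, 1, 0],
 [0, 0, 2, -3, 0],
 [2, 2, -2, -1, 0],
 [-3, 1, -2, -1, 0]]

|Q| = 320

Expand along column 5 (it has 4 zeros):
  + (4) · M_15   where M_15 = det([3 -3 2 1; 0 0 2 -3; 2 2 -2 -1; -3 1 -2 -1]) = 80
det = (+1)·(4)·(80) = 320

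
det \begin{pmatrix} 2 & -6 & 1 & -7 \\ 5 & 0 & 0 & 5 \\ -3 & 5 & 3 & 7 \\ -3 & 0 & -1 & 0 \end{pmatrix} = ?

Expand along row 2 (it has 2 zeros):
  − (5) · M_21   where M_21 = det([-6 1 -7; 5 3 7; 0 -1 0]) = -7
  + (5) · M_24   where M_24 = det([2 -6 1; -3 5 3; -3 0 -1]) = 77
det = (-1)·(5)·(-7) + (+1)·(5)·(77) = 420

420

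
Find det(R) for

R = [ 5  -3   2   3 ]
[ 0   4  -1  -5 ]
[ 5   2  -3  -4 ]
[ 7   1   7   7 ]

-615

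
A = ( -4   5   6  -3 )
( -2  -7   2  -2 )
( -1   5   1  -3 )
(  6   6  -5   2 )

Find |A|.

Expand along row 1:
  + (-4) · M_11   where M_11 = det([-7 2 -2; 5 1 -3; 6 -5 2]) = 97
  − (5) · M_12   where M_12 = det([-2 2 -2; -1 1 -3; 6 -5 2]) = -4
  + (6) · M_13   where M_13 = det([-2 -7 -2; -1 5 -3; 6 6 2]) = 128
  − (-3) · M_14   where M_14 = det([-2 -7 2; -1 5 1; 6 6 -5]) = -17
det = (+1)·(-4)·(97) + (-1)·(5)·(-4) + (+1)·(6)·(128) + (-1)·(-3)·(-17) = 349

349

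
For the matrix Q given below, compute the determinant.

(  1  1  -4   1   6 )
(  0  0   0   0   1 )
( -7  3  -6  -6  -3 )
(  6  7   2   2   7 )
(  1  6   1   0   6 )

det(Q) = -461

Expand along row 2 (it has 4 zeros):
  − (1) · M_25   where M_25 = det([1 1 -4 1; -7 3 -6 -6; 6 7 2 2; 1 6 1 0]) = 461
det = (-1)·(1)·(461) = -461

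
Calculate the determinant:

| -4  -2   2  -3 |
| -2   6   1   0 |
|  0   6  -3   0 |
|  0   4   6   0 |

Expand along column 4 (it has 3 zeros):
  − (-3) · M_14   where M_14 = det([-2 6 1; 0 6 -3; 0 4 6]) = -96
det = (-1)·(-3)·(-96) = -288

The determinant is -288.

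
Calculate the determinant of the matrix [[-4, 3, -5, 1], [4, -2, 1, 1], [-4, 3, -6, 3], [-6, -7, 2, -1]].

Expand along row 1:
  + (-4) · M_11   where M_11 = det([-2 1 1; 3 -6 3; -7 2 -1]) = -54
  − (3) · M_12   where M_12 = det([4 1 1; -4 -6 3; -6 2 -1]) = -66
  + (-5) · M_13   where M_13 = det([4 -2 1; -4 3 3; -6 -7 -1]) = 162
  − (1) · M_14   where M_14 = det([4 -2 1; -4 3 -6; -6 -7 2]) = -186
det = (+1)·(-4)·(-54) + (-1)·(3)·(-66) + (+1)·(-5)·(162) + (-1)·(1)·(-186) = -210

The determinant is -210.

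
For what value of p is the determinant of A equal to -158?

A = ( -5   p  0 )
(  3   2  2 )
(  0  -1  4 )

9

Expanding along the row containing p, det(A) is linear in p: det(A) = (-12)·p + (-50).
Set (-12)·p + (-50) = -158  ⇒  (-12)·p = -108  ⇒  p = 9.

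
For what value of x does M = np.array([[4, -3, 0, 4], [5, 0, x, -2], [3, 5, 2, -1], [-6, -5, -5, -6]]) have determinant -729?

-6

Expanding along the column containing x, det(M) is linear in x: det(M) = (152)·x + (183).
Set (152)·x + (183) = -729  ⇒  (152)·x = -912  ⇒  x = -6.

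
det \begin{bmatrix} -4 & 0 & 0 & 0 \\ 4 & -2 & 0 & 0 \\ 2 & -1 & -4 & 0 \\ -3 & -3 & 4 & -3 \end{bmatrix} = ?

96

The matrix is lower triangular, so the determinant is the product of the diagonal entries:
det = (-4) · (-2) · (-4) · (-3) = 96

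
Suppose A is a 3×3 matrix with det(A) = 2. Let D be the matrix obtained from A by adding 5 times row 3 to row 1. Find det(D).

det(D) = 2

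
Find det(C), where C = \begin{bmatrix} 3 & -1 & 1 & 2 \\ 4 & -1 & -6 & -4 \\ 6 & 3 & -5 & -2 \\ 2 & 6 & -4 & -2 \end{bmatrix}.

det(C) = 42

Expand along row 1:
  + (3) · M_11   where M_11 = det([-1 -6 -4; 3 -5 -2; 6 -4 -2]) = -38
  − (-1) · M_12   where M_12 = det([4 -6 -4; 6 -5 -2; 2 -4 -2]) = 16
  + (1) · M_13   where M_13 = det([4 -1 -4; 6 3 -2; 2 6 -2]) = -104
  − (2) · M_14   where M_14 = det([4 -1 -6; 6 3 -5; 2 6 -4]) = -122
det = (+1)·(3)·(-38) + (-1)·(-1)·(16) + (+1)·(1)·(-104) + (-1)·(2)·(-122) = 42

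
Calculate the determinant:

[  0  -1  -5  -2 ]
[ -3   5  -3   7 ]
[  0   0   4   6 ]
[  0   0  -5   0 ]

The determinant is -90.

The matrix is block upper-triangular with a 2×2 block and a 2×2 block on the diagonal, so its determinant equals the product of the determinants of the diagonal blocks.
det of the 2×2 block = -3
det of the 2×2 block = 30
det = (-3)·(30) = -90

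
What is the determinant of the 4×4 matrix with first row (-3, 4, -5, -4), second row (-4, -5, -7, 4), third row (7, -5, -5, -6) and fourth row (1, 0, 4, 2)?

Expand along row 4 (it has 1 zero):
  − (1) · M_41   where M_41 = det([4 -5 -4; -5 -7 4; -5 -5 -6]) = 538
  − (4) · M_43   where M_43 = det([-3 4 -4; -4 -5 4; 7 -5 -6]) = -354
  + (2) · M_44   where M_44 = det([-3 4 -5; -4 -5 -7; 7 -5 -5]) = -521
det = (-1)·(1)·(538) + (-1)·(4)·(-354) + (+1)·(2)·(-521) = -164

-164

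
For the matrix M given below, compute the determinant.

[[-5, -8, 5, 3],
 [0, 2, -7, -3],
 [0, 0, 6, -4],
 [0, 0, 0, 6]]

-360

M is upper triangular, so det(M) is the product of the diagonal entries:
det = (-5) · (2) · (6) · (6) = -360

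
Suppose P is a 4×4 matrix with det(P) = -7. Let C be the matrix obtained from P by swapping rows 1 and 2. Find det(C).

Swapping two rows multiplies the determinant by −1.
det(C) = (-1)·(-7) = 7

det(C) = 7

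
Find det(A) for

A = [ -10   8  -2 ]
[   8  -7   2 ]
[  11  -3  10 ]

|A| = 70

Expand along row 1:
  + (-10) · |-7 2; -3 10| = (-10)·(-70 − (-6)) = 640
  − 8 · |8 2; 11 10| = −8·(80 − 22) = -464
  + (-2) · |8 -7; 11 -3| = (-2)·(-24 − (-77)) = -106
Sum: (640) + (-464) + (-106) = 70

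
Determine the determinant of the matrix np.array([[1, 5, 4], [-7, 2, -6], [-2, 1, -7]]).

Expand along row 1:
  + 1 · |2 -6; 1 -7| = 1·(-14 − (-6)) = -8
  − 5 · |-7 -6; -2 -7| = −5·(49 − 12) = -185
  + 4 · |-7 2; -2 1| = 4·(-7 − (-4)) = -12
Sum: (-8) + (-185) + (-12) = -205

-205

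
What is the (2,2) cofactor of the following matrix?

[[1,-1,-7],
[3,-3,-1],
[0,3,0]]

Delete row 2 and column 2; the remaining 2×2 submatrix is [1 -7; 0 0].
Its determinant is 1·0 − (-7)·0 = 0.
The cofactor carries sign (−1)^(2+2) = +1, so C_{2,2} = +(0) = 0.

The cofactor is 0.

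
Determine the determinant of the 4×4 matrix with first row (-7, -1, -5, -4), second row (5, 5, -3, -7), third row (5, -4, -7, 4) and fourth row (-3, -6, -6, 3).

Expand along row 1:
  + (-7) · M_11   where M_11 = det([5 -3 -7; -4 -7 4; -6 -6 3]) = 177
  − (-1) · M_12   where M_12 = det([5 -3 -7; 5 -7 4; -3 -6 3]) = 453
  + (-5) · M_13   where M_13 = det([5 5 -7; 5 -4 4; -3 -6 3]) = 219
  − (-4) · M_14   where M_14 = det([5 5 -3; 5 -4 -7; -3 -6 -6]) = 291
det = (+1)·(-7)·(177) + (-1)·(-1)·(453) + (+1)·(-5)·(219) + (-1)·(-4)·(291) = -717

The determinant is -717.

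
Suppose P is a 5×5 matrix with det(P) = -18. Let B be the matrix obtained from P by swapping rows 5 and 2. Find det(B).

Swapping two rows multiplies the determinant by −1.
det(B) = (-1)·(-18) = 18

det(B) = 18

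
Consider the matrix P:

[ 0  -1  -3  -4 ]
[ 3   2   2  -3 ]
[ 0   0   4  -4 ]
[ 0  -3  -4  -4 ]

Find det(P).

Expand along column 1 (it has 3 zeros):
  − (3) · M_21   where M_21 = det([-1 -3 -4; 0 4 -4; -3 -4 -4]) = -52
det = (-1)·(3)·(-52) = 156

156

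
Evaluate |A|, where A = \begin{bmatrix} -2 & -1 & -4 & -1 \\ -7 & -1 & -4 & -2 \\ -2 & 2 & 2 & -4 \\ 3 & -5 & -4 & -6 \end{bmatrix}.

det(A) = -492

Expand along row 1:
  + (-2) · M_11   where M_11 = det([-1 -4 -2; 2 2 -4; -5 -4 -6]) = -104
  − (-1) · M_12   where M_12 = det([-7 -4 -2; -2 2 -4; 3 -4 -6]) = 288
  + (-4) · M_13   where M_13 = det([-7 -1 -2; -2 2 -4; 3 -5 -6]) = 240
  − (-1) · M_14   where M_14 = det([-7 -1 -4; -2 2 2; 3 -5 -4]) = -28
det = (+1)·(-2)·(-104) + (-1)·(-1)·(288) + (+1)·(-4)·(240) + (-1)·(-1)·(-28) = -492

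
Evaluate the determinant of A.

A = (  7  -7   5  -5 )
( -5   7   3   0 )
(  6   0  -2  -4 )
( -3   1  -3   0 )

|A| = 1200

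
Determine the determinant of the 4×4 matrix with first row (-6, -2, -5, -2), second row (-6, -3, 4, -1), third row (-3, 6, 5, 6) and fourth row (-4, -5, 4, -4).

-523

Expand along row 1:
  + (-6) · M_11   where M_11 = det([-3 4 -1; 6 5 6; -5 4 -4]) = 59
  − (-2) · M_12   where M_12 = det([-6 4 -1; -3 5 6; -4 4 -4]) = 112
  + (-5) · M_13   where M_13 = det([-6 -3 -1; -3 6 6; -4 -5 -4]) = 33
  − (-2) · M_14   where M_14 = det([-6 -3 4; -3 6 5; -4 -5 4]) = -114
det = (+1)·(-6)·(59) + (-1)·(-2)·(112) + (+1)·(-5)·(33) + (-1)·(-2)·(-114) = -523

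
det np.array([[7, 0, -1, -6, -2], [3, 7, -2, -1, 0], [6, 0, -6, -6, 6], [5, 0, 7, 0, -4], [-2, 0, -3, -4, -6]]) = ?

Expand along column 2 (it has 4 zeros):
  + (7) · M_22   where M_22 = det([7 -1 -6 -2; 6 -6 -6 6; 5 7 0 -4; -2 -3 -4 -6]) = -432
det = (+1)·(7)·(-432) = -3024

-3024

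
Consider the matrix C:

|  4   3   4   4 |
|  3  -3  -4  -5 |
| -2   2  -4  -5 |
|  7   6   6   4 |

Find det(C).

Expand along row 1:
  + (4) · M_11   where M_11 = det([-3 -4 -5; 2 -4 -5; 6 6 4]) = -70
  − (3) · M_12   where M_12 = det([3 -4 -5; -2 -4 -5; 7 6 4]) = 70
  + (4) · M_13   where M_13 = det([3 -3 -5; -2 2 -5; 7 6 4]) = 325
  − (4) · M_14   where M_14 = det([3 -3 -4; -2 2 -4; 7 6 6]) = 260
det = (+1)·(4)·(-70) + (-1)·(3)·(70) + (+1)·(4)·(325) + (-1)·(4)·(260) = -230

-230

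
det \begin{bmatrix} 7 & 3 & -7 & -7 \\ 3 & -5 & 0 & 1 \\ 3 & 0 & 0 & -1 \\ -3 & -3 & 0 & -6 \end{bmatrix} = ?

The determinant is 861.

Expand along column 3 (it has 3 zeros):
  + (-7) · M_13   where M_13 = det([3 -5 1; 3 0 -1; -3 -3 -6]) = -123
det = (+1)·(-7)·(-123) = 861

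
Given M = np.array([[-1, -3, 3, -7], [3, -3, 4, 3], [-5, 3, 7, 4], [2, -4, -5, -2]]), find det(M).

Expand along row 1:
  + (-1) · M_11   where M_11 = det([-3 4 3; 3 7 4; -4 -5 -2]) = -19
  − (-3) · M_12   where M_12 = det([3 4 3; -5 7 4; 2 -5 -2]) = 43
  + (3) · M_13   where M_13 = det([3 -3 3; -5 3 4; 2 -4 -2]) = 78
  − (-7) · M_14   where M_14 = det([3 -3 4; -5 3 7; 2 -4 -5]) = 128
det = (+1)·(-1)·(-19) + (-1)·(-3)·(43) + (+1)·(3)·(78) + (-1)·(-7)·(128) = 1278

1278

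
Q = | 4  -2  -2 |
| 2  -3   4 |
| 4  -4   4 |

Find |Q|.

|Q| = -8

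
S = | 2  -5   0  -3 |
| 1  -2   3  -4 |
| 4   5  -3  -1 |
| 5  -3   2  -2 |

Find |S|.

|S| = -529

Expand along row 1 (it has 1 zero):
  + (2) · M_11   where M_11 = det([-2 3 -4; 5 -3 -1; -3 2 -2]) = 19
  − (-5) · M_12   where M_12 = det([1 3 -4; 4 -3 -1; 5 2 -2]) = -75
  − (-3) · M_14   where M_14 = det([1 -2 3; 4 5 -3; 5 -3 2]) = -64
det = (+1)·(2)·(19) + (-1)·(-5)·(-75) + (-1)·(-3)·(-64) = -529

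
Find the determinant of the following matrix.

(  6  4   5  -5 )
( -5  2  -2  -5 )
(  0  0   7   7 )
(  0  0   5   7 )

The matrix is block upper-triangular with a 2×2 block and a 2×2 block on the diagonal, so its determinant equals the product of the determinants of the diagonal blocks.
det of the 2×2 block = 32
det of the 2×2 block = 14
det = (32)·(14) = 448

The determinant is 448.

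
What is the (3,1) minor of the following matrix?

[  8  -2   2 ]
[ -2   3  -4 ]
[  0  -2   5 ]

Delete row 3 and column 1; the remaining 2×2 submatrix is [-2 2; 3 -4].
Its determinant is (-2)·(-4) − 2·3 = 2.

2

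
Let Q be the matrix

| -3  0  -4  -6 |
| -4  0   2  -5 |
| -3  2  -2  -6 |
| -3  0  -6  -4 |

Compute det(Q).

Expand along column 2 (it has 3 zeros):
  − (2) · M_32   where M_32 = det([-3 -4 -6; -4 2 -5; -3 -6 -4]) = -62
det = (-1)·(2)·(-62) = 124

124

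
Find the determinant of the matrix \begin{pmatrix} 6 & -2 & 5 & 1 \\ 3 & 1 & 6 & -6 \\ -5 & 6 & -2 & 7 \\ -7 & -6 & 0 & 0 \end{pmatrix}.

-3685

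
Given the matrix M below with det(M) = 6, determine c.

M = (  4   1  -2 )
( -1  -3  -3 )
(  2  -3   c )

-6

Expanding along the column containing c, det(M) is linear in c: det(M) = (-11)·c + (-60).
Set (-11)·c + (-60) = 6  ⇒  (-11)·c = 66  ⇒  c = -6.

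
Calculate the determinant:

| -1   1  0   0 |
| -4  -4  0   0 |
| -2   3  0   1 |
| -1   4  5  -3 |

The matrix is block lower-triangular with a 2×2 block and a 2×2 block on the diagonal, so its determinant equals the product of the determinants of the diagonal blocks.
det of the 2×2 block = 8
det of the 2×2 block = -5
det = (8)·(-5) = -40

-40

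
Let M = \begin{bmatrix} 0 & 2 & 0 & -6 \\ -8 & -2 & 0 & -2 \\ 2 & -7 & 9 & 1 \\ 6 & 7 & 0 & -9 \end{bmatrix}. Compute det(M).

Expand along column 3 (it has 3 zeros):
  + (9) · M_33   where M_33 = det([0 2 -6; -8 -2 -2; 6 7 -9]) = 96
det = (+1)·(9)·(96) = 864

864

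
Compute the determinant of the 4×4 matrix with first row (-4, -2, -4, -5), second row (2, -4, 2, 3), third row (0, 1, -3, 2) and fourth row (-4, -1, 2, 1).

-618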